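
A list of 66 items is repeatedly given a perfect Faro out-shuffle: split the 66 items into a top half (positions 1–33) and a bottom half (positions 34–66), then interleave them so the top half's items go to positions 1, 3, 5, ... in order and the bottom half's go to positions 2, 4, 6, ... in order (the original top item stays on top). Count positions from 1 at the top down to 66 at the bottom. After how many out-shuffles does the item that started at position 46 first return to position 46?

Follow position 46 under repeated out-shuffles:
46 → 26 → 51 → 36 → 6 → 11 → 21 → 41 → 16 → 31 → 61 → 56 → 46
It first returns after 12 out-shuffles.

12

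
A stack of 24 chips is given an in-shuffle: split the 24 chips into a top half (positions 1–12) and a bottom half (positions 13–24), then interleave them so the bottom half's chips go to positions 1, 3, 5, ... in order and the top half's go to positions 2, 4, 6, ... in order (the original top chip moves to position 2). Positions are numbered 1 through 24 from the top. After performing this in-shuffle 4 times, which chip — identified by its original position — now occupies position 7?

2

Work backwards from position 7, undoing one in-shuffle at a time:
7 ← 16 ← 8 ← 4 ← 2
So the chip now at position 7 started at position 2.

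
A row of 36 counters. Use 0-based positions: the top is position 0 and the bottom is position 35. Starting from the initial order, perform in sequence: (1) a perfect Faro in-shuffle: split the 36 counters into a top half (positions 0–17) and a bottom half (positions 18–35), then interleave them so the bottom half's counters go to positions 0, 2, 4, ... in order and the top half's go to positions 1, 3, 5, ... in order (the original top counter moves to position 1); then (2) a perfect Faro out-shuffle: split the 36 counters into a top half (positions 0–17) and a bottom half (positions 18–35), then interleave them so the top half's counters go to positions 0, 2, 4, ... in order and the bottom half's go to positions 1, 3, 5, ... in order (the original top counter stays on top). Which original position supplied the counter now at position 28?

Undo the operations in reverse order, starting from position 28:
  undo op 2 (out-shuffle, from top half): 28 ← 14
  undo op 1 (in-shuffle, from bottom half): 14 ← 25
So the counter at position 28 came from original position 25.

25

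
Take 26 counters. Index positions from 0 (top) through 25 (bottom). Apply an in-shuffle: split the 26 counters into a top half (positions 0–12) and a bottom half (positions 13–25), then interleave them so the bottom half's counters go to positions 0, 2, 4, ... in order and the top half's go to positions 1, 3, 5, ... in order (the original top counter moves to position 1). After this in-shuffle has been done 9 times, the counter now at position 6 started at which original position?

Work backwards from position 6, undoing one in-shuffle at a time:
6 ← 16 ← 21 ← 10 ← 18 ← 22 ← 24 ← 25 ← 12 ← 19
So the counter now at position 6 started at position 19.

19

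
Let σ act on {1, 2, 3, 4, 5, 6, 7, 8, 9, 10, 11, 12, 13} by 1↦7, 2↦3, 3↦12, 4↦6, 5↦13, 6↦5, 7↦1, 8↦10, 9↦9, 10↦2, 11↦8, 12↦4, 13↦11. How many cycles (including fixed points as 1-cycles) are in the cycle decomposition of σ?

Cycle decomposition: (1 7) (2 3 12 4 6 5 13 11 8 10) (9).
3 cycles.

3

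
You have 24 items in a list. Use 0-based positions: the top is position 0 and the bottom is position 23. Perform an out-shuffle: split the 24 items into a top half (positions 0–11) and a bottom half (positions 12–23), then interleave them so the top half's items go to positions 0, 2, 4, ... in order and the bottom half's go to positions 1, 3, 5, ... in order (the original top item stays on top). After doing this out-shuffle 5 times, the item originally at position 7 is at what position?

17

Track the item's position through each out-shuffle:
7 → 14 → 5 → 10 → 20 → 17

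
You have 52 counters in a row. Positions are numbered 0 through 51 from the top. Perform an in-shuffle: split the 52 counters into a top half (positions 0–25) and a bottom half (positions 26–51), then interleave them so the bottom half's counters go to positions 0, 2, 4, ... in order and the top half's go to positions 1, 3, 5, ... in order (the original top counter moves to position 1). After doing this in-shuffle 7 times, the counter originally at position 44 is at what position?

Track the counter's position through each in-shuffle:
44 → 36 → 20 → 41 → 30 → 8 → 17 → 35

35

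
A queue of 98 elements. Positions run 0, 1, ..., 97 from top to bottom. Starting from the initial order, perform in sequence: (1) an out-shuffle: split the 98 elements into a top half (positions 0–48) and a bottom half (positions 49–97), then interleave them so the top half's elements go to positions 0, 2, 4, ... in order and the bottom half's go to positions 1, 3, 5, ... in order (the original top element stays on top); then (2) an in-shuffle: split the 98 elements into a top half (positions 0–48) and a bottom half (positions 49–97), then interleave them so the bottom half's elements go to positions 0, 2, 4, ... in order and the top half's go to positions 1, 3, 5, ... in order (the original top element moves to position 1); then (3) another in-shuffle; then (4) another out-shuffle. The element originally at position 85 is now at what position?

97

Track the element from position 85 forward through each operation:
  after op 1 (out-shuffle): 85 → 73
  after op 2 (in-shuffle): 73 → 48
  after op 3 (in-shuffle): 48 → 97
  after op 4 (out-shuffle): 97 → 97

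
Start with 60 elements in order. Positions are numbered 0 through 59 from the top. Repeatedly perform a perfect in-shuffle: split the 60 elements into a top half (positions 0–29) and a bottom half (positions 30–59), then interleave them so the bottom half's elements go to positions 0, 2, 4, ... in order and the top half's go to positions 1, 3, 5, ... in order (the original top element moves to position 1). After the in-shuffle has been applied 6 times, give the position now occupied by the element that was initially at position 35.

Track the element's position through each in-shuffle:
35 → 10 → 21 → 43 → 26 → 53 → 46

46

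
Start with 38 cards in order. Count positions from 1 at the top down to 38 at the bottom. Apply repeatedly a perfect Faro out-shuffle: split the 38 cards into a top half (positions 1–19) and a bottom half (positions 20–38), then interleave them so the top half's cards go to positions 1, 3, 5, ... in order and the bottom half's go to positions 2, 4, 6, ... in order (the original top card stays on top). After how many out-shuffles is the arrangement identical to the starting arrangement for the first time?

The out-shuffle permutes the 38 positions with cycle lengths [1, 1, 36].
Every card is home exactly when every cycle has completed a whole number of laps, i.e. after lcm(1, 36) = 36 out-shuffles.

36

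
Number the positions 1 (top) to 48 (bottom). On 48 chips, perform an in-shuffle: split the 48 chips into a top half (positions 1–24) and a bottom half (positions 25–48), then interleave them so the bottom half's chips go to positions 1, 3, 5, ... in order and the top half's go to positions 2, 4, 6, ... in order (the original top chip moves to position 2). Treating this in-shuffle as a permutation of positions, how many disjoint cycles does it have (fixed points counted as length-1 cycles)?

4

Trace each unvisited position around until it returns:
(1 2 4 8 16 32 ... len 21) (3 6 12 24 48 47 ... len 21) (7 14 28) (21 42 35)
4 cycles in total.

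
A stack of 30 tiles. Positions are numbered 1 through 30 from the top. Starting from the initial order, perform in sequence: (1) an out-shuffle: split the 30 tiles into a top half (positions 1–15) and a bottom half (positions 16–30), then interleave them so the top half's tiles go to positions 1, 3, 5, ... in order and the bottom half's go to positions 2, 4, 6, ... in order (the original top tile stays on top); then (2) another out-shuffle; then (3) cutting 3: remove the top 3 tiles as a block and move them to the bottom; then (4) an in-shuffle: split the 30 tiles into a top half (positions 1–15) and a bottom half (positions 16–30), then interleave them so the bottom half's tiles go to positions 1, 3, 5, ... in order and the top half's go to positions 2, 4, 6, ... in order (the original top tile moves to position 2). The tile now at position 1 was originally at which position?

Undo the operations in reverse order, starting from position 1:
  undo op 4 (in-shuffle, from bottom half): 1 ← 16
  undo op 3 (cut 3): 16 ← 19
  undo op 2 (out-shuffle, from top half): 19 ← 10
  undo op 1 (out-shuffle, from bottom half): 10 ← 20
So the tile at position 1 came from original position 20.

20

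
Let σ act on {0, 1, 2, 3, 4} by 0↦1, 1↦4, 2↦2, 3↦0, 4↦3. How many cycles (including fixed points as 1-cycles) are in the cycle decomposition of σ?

Cycle decomposition: (0 1 4 3) (2).
2 cycles.

2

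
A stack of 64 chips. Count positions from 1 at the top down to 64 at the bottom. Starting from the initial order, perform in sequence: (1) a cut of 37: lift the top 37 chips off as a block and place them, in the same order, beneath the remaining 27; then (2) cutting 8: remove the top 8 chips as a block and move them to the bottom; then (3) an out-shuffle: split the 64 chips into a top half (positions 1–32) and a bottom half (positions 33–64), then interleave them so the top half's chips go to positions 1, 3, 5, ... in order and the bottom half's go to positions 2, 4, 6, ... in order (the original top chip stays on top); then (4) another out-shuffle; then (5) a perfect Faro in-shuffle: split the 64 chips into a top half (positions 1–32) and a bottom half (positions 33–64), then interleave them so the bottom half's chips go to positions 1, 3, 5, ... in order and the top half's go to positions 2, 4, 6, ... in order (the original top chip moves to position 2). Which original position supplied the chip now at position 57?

Undo the operations in reverse order, starting from position 57:
  undo op 5 (in-shuffle, from bottom half): 57 ← 61
  undo op 4 (out-shuffle, from top half): 61 ← 31
  undo op 3 (out-shuffle, from top half): 31 ← 16
  undo op 2 (cut 8): 16 ← 24
  undo op 1 (cut 37): 24 ← 61
So the chip at position 57 came from original position 61.

61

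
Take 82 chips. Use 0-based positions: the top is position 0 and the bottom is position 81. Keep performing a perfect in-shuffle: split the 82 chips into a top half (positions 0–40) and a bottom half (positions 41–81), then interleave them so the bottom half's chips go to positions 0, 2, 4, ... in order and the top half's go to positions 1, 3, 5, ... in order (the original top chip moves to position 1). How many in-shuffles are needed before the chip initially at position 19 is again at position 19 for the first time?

82

Follow position 19 under repeated in-shuffles:
19 → 39 → 79 → 76 → 70 → 58 → 34 → 69 → ... → 19 (length 82)
It first returns after 82 in-shuffles.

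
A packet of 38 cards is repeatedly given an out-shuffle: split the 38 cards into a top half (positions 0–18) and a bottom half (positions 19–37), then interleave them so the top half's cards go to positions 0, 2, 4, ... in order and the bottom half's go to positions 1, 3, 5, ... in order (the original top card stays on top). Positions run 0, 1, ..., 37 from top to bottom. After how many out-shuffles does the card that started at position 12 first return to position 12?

Follow position 12 under repeated out-shuffles:
12 → 24 → 11 → 22 → 7 → 14 → 28 → 19 → ... → 12 (length 36)
It first returns after 36 out-shuffles.

36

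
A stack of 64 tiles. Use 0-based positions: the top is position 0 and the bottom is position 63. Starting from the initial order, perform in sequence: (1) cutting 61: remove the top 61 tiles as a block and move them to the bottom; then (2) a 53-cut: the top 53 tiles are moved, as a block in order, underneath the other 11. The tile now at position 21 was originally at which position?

7

Undo the operations in reverse order, starting from position 21:
  undo op 2 (cut 53): 21 ← 10
  undo op 1 (cut 61): 10 ← 7
So the tile at position 21 came from original position 7.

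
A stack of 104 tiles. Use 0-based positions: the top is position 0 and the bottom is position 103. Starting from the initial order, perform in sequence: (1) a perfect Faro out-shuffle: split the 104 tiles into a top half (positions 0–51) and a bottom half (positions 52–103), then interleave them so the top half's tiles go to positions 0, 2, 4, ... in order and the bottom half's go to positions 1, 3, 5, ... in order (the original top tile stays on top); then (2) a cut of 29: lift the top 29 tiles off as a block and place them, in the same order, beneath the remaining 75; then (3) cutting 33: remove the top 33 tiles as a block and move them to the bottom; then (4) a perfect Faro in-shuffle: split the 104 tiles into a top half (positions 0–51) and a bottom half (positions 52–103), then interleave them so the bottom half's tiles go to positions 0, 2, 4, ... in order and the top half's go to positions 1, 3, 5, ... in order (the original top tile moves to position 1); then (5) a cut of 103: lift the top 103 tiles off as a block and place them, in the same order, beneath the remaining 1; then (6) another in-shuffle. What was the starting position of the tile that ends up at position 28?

Undo the operations in reverse order, starting from position 28:
  undo op 6 (in-shuffle, from bottom half): 28 ← 66
  undo op 5 (cut 103): 66 ← 65
  undo op 4 (in-shuffle, from top half): 65 ← 32
  undo op 3 (cut 33): 32 ← 65
  undo op 2 (cut 29): 65 ← 94
  undo op 1 (out-shuffle, from top half): 94 ← 47
So the tile at position 28 came from original position 47.

47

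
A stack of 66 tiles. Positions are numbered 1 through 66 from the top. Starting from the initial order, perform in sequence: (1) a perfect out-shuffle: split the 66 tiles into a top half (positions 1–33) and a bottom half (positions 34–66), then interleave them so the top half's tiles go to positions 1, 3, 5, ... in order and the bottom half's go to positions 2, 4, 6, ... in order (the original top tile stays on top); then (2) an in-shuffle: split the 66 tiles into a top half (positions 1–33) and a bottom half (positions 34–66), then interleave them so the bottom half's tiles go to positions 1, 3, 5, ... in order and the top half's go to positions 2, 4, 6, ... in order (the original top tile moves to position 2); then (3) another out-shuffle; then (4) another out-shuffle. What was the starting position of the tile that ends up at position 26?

47

Undo the operations in reverse order, starting from position 26:
  undo op 4 (out-shuffle, from bottom half): 26 ← 46
  undo op 3 (out-shuffle, from bottom half): 46 ← 56
  undo op 2 (in-shuffle, from top half): 56 ← 28
  undo op 1 (out-shuffle, from bottom half): 28 ← 47
So the tile at position 26 came from original position 47.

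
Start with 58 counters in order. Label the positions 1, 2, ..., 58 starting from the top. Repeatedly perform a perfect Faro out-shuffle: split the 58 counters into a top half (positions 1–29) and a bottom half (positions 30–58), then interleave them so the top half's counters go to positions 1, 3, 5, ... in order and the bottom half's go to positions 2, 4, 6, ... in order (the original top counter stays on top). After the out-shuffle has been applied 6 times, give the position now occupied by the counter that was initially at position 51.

9

Track the counter's position through each out-shuffle:
51 → 44 → 30 → 2 → 3 → 5 → 9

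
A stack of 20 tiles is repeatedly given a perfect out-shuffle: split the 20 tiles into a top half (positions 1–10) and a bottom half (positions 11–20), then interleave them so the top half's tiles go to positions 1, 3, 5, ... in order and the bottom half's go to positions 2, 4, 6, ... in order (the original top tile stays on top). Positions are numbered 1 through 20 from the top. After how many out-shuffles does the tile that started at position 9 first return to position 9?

Follow position 9 under repeated out-shuffles:
9 → 17 → 14 → 8 → 15 → 10 → 19 → 18 → 16 → 12 → 4 → 7 → 13 → 6 → 11 → 2 → 3 → 5 → 9
It first returns after 18 out-shuffles.

18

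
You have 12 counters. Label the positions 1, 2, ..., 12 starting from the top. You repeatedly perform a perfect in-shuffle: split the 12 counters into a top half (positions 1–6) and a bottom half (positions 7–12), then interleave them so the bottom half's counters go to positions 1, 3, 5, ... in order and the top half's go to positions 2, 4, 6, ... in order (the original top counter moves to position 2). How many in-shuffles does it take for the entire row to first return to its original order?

The in-shuffle permutes the 12 positions with cycle lengths [12].
Every counter is home exactly when every cycle has completed a whole number of laps, i.e. after lcm(12) = 12 in-shuffles.

12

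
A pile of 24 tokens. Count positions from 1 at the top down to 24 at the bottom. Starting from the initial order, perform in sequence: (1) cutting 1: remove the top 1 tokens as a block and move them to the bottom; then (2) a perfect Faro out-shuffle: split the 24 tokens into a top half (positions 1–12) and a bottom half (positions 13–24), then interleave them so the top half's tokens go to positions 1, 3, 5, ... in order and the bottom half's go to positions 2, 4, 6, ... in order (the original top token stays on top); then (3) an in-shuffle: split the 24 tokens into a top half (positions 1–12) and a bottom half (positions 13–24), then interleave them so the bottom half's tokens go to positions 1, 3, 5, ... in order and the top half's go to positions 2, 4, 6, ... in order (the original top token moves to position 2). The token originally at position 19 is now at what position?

24

Track the token from position 19 forward through each operation:
  after op 1 (cut 1): 19 → 18
  after op 2 (out-shuffle): 18 → 12
  after op 3 (in-shuffle): 12 → 24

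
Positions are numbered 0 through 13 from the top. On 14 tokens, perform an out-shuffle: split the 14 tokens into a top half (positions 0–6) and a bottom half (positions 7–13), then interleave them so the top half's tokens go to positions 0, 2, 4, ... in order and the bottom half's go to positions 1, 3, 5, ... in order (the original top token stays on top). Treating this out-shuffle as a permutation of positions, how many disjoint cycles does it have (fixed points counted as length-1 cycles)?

Trace each unvisited position around until it returns:
(0) (1 2 4 8 3 6 ... len 12) (13)
3 cycles in total.

3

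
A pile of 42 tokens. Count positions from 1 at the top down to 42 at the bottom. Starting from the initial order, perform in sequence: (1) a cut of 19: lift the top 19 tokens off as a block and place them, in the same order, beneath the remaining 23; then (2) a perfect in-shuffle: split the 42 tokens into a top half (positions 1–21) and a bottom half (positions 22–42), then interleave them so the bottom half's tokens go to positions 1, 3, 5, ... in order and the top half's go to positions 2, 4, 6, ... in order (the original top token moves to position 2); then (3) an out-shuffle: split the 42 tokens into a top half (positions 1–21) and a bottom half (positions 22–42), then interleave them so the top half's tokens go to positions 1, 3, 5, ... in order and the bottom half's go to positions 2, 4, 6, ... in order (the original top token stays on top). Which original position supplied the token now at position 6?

31

Undo the operations in reverse order, starting from position 6:
  undo op 3 (out-shuffle, from bottom half): 6 ← 24
  undo op 2 (in-shuffle, from top half): 24 ← 12
  undo op 1 (cut 19): 12 ← 31
So the token at position 6 came from original position 31.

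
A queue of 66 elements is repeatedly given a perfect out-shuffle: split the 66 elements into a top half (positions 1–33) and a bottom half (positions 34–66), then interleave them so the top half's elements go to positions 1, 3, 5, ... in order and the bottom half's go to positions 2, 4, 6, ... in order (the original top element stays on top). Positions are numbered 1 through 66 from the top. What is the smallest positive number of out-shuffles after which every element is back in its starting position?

The out-shuffle permutes the 66 positions with cycle lengths [1, 1, 4, 12, 12, 12, 12, 12].
Every element is home exactly when every cycle has completed a whole number of laps, i.e. after lcm(1, 4, 12) = 12 out-shuffles.

12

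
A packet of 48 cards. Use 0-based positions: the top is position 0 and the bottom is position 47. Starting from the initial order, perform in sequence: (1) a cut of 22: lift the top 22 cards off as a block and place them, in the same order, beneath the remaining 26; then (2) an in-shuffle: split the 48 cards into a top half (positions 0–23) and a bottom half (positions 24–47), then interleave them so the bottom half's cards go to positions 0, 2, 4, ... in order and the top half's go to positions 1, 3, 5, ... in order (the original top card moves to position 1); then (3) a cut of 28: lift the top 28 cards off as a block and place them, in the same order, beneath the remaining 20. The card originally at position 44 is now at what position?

17

Track the card from position 44 forward through each operation:
  after op 1 (cut 22): 44 → 22
  after op 2 (in-shuffle): 22 → 45
  after op 3 (cut 28): 45 → 17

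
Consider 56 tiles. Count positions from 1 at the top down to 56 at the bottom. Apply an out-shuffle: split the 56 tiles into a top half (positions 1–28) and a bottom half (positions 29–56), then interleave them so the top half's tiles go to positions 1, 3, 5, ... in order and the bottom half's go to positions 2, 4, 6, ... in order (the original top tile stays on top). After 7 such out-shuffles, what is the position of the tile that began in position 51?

21

Track the tile's position through each out-shuffle:
51 → 46 → 36 → 16 → 31 → 6 → 11 → 21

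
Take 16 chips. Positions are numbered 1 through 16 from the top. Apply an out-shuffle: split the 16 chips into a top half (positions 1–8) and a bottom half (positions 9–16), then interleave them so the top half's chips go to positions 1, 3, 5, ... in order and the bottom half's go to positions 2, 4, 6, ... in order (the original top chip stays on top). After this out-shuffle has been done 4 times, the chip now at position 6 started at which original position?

Work backwards from position 6, undoing one out-shuffle at a time:
6 ← 11 ← 6 ← 11 ← 6
So the chip now at position 6 started at position 6.

6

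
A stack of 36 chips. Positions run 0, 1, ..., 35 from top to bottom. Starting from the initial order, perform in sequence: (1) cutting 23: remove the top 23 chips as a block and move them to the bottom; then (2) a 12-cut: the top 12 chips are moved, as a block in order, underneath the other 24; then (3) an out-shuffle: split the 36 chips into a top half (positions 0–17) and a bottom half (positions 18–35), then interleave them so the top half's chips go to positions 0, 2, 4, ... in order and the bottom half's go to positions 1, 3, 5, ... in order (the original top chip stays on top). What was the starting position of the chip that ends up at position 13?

Undo the operations in reverse order, starting from position 13:
  undo op 3 (out-shuffle, from bottom half): 13 ← 24
  undo op 2 (cut 12): 24 ← 0
  undo op 1 (cut 23): 0 ← 23
So the chip at position 13 came from original position 23.

23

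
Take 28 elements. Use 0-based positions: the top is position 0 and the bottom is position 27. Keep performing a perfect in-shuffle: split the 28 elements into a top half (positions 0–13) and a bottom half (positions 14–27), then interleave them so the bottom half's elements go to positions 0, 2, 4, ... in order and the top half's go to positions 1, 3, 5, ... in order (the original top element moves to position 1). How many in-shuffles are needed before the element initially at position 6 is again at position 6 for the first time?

Follow position 6 under repeated in-shuffles:
6 → 13 → 27 → 26 → 24 → 20 → 12 → 25 → ... → 6 (length 28)
It first returns after 28 in-shuffles.

28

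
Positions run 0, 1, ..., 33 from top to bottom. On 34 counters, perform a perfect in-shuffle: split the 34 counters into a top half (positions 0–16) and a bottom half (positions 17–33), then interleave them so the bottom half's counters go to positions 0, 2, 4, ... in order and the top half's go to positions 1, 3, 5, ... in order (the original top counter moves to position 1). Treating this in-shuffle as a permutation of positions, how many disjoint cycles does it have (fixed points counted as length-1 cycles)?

5

Trace each unvisited position around until it returns:
(0 1 3 7 15 31 ... len 12) (2 5 11 23 12 25 ... len 12) (4 9 19) (6 13 27 20) (14 29 24)
5 cycles in total.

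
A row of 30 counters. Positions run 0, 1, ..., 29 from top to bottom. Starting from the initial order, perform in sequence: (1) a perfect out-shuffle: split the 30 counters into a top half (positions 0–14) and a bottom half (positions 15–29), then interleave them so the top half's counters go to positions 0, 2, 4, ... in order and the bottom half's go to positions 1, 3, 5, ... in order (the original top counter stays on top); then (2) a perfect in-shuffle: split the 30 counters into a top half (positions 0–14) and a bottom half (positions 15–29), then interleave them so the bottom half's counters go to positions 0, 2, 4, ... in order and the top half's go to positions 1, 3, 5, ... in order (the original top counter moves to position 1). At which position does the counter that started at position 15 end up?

3

Track the counter from position 15 forward through each operation:
  after op 1 (out-shuffle): 15 → 1
  after op 2 (in-shuffle): 1 → 3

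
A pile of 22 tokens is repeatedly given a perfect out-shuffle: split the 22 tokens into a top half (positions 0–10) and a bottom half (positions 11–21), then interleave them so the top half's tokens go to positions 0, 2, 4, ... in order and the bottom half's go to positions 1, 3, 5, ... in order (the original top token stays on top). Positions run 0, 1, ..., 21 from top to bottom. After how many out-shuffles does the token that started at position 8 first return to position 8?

6

Follow position 8 under repeated out-shuffles:
8 → 16 → 11 → 1 → 2 → 4 → 8
It first returns after 6 out-shuffles.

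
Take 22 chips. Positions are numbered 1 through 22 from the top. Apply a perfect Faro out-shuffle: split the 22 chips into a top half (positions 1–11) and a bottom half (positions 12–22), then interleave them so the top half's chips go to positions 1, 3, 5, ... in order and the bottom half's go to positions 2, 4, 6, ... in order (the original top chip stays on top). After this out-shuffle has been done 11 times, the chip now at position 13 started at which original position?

Work backwards from position 13, undoing one out-shuffle at a time:
13 ← 7 ← 4 ← 13 ← 7 ← 4 ← 13 ← 7 ← 4 ← 13 ← 7 ← 4
So the chip now at position 13 started at position 4.

4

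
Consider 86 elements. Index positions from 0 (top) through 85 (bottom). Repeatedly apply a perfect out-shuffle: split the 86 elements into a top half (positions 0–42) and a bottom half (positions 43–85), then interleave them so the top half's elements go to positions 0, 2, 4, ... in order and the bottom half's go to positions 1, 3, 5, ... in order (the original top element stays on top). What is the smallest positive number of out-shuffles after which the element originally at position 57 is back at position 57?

8

Follow position 57 under repeated out-shuffles:
57 → 29 → 58 → 31 → 62 → 39 → 78 → 71 → 57
It first returns after 8 out-shuffles.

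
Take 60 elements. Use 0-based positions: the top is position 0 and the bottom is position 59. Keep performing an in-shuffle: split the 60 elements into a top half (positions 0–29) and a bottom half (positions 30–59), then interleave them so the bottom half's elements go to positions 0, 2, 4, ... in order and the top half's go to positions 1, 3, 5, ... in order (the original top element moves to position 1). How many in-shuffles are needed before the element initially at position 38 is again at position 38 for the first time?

60

Follow position 38 under repeated in-shuffles:
38 → 16 → 33 → 6 → 13 → 27 → 55 → 50 → ... → 38 (length 60)
It first returns after 60 in-shuffles.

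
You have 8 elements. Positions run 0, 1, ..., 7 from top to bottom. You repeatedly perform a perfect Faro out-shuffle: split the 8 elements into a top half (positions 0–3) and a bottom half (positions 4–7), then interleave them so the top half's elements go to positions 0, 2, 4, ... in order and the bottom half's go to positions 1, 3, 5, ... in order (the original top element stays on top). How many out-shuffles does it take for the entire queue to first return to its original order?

The out-shuffle permutes the 8 positions with cycle lengths [1, 1, 3, 3].
Every element is home exactly when every cycle has completed a whole number of laps, i.e. after lcm(1, 3) = 3 out-shuffles.

3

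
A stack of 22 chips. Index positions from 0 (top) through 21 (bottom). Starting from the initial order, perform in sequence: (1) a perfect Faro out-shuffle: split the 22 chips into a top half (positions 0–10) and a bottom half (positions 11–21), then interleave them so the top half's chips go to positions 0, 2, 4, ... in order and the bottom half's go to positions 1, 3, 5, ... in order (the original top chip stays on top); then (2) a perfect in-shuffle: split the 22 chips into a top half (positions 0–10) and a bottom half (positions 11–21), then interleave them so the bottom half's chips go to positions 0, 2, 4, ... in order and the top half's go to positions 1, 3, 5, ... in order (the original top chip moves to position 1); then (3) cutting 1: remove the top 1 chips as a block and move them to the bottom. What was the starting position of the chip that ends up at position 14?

14

Undo the operations in reverse order, starting from position 14:
  undo op 3 (cut 1): 14 ← 15
  undo op 2 (in-shuffle, from top half): 15 ← 7
  undo op 1 (out-shuffle, from bottom half): 7 ← 14
So the chip at position 14 came from original position 14.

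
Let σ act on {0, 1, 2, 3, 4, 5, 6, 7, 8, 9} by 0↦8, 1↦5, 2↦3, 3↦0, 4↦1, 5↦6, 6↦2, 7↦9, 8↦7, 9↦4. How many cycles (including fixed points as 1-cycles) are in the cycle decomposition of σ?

Cycle decomposition: (0 8 7 9 4 1 5 6 2 3).
1 cycle.

1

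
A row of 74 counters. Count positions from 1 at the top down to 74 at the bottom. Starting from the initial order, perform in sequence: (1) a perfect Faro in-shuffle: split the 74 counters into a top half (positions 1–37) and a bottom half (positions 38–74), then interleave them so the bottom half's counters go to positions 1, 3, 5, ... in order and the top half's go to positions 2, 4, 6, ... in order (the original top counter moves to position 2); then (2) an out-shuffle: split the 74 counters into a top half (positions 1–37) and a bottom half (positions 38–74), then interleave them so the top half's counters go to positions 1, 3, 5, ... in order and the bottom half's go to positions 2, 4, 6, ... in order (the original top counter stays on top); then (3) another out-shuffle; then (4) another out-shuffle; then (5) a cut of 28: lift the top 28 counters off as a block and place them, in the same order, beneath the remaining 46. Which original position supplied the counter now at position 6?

72

Undo the operations in reverse order, starting from position 6:
  undo op 5 (cut 28): 6 ← 34
  undo op 4 (out-shuffle, from bottom half): 34 ← 54
  undo op 3 (out-shuffle, from bottom half): 54 ← 64
  undo op 2 (out-shuffle, from bottom half): 64 ← 69
  undo op 1 (in-shuffle, from bottom half): 69 ← 72
So the counter at position 6 came from original position 72.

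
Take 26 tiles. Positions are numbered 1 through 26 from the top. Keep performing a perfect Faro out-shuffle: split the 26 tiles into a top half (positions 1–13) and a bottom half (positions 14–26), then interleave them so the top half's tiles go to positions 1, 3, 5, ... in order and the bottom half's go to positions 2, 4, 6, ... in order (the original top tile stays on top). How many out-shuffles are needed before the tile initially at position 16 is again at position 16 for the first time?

Follow position 16 under repeated out-shuffles:
16 → 6 → 11 → 21 → 16
It first returns after 4 out-shuffles.

4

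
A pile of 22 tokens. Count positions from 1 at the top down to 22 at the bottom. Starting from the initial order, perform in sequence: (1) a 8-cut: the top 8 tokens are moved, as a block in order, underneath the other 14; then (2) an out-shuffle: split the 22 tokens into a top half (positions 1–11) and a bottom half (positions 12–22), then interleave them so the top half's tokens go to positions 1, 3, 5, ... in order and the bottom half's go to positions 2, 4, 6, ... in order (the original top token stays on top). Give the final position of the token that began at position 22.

6

Track the token from position 22 forward through each operation:
  after op 1 (cut 8): 22 → 14
  after op 2 (out-shuffle): 14 → 6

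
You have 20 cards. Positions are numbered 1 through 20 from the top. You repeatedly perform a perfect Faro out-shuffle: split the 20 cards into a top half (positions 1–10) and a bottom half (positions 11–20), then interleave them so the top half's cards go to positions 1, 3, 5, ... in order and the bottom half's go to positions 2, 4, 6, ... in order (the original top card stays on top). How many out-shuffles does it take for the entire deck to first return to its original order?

18

The out-shuffle permutes the 20 positions with cycle lengths [1, 1, 18].
Every card is home exactly when every cycle has completed a whole number of laps, i.e. after lcm(1, 18) = 18 out-shuffles.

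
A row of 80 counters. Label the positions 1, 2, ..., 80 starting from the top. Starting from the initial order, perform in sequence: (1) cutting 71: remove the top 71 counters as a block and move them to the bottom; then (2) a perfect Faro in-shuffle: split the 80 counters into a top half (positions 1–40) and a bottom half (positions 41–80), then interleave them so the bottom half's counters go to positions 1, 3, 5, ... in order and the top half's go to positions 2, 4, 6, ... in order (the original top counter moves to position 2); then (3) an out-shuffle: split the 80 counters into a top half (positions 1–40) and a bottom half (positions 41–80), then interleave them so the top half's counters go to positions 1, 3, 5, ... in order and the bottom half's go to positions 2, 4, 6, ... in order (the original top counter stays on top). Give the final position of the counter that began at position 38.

Track the counter from position 38 forward through each operation:
  after op 1 (cut 71): 38 → 47
  after op 2 (in-shuffle): 47 → 13
  after op 3 (out-shuffle): 13 → 25

25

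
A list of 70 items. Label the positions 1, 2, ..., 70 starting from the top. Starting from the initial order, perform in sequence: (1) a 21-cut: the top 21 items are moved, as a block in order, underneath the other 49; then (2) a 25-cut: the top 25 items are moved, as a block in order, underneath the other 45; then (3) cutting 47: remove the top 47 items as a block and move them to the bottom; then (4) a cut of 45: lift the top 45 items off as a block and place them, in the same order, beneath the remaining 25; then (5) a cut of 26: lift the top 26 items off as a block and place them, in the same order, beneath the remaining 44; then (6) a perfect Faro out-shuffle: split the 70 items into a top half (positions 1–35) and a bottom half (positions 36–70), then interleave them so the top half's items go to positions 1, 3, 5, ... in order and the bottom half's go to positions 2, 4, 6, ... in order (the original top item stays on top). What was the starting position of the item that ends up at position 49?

49

Undo the operations in reverse order, starting from position 49:
  undo op 6 (out-shuffle, from top half): 49 ← 25
  undo op 5 (cut 26): 25 ← 51
  undo op 4 (cut 45): 51 ← 26
  undo op 3 (cut 47): 26 ← 3
  undo op 2 (cut 25): 3 ← 28
  undo op 1 (cut 21): 28 ← 49
So the item at position 49 came from original position 49.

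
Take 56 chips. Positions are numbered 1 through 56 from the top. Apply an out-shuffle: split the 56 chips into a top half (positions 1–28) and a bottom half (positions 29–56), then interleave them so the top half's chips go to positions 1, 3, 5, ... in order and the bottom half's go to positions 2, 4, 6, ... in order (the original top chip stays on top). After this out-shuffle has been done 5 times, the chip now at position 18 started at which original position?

Work backwards from position 18, undoing one out-shuffle at a time:
18 ← 37 ← 19 ← 10 ← 33 ← 17
So the chip now at position 18 started at position 17.

17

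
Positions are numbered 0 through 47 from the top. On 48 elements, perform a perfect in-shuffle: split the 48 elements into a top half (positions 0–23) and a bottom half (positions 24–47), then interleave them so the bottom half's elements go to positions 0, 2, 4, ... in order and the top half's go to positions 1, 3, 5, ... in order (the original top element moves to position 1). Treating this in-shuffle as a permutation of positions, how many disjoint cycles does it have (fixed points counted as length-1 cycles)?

4

Trace each unvisited position around until it returns:
(0 1 3 7 15 31 ... len 21) (2 5 11 23 47 46 ... len 21) (6 13 27) (20 41 34)
4 cycles in total.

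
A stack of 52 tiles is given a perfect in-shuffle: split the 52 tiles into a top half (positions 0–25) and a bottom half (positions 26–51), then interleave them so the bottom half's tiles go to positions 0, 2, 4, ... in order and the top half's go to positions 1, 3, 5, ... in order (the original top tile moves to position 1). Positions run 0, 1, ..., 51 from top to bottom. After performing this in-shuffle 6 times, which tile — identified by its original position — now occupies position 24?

Work backwards from position 24, undoing one in-shuffle at a time:
24 ← 38 ← 45 ← 22 ← 37 ← 18 ← 35
So the tile now at position 24 started at position 35.

35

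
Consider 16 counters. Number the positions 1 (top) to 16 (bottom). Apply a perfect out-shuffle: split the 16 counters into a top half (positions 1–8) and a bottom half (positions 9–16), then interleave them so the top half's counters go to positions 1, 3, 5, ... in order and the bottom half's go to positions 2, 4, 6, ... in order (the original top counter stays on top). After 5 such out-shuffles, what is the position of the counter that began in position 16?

Position 16 is a fixed point of every out-shuffle, so the counter never moves.

16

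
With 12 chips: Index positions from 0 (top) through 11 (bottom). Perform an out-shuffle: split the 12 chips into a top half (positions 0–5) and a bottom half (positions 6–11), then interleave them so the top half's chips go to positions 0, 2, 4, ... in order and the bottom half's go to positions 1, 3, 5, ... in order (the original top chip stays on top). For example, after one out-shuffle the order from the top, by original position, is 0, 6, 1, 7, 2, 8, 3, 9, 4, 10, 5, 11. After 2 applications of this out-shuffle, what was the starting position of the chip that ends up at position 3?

9

Work backwards from position 3, undoing one out-shuffle at a time:
3 ← 7 ← 9
So the chip now at position 3 started at position 9.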